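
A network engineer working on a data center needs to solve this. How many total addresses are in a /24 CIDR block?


Given: CIDR prefix /24
Host bits = 32 - 24 = 8
Total addresses = 2^8 = 256

256


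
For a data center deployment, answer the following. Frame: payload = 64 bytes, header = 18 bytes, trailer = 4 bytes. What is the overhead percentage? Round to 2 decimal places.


Given: payload = 64 B, header = 18 B, trailer = 4 B
Overhead bytes = header + trailer = 18 + 4 = 22
Total frame = payload + overhead = 64 + 22 = 86
Overhead % = 22 / 86 * 100 = 25.5814% -> 25.58% (2 dp)

25.58


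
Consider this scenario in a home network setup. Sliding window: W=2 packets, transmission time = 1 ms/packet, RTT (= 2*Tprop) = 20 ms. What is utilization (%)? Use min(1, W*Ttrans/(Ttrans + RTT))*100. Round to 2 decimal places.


Given: W = 2, Ttrans = 1 ms, RTT = 20 ms (= 2 * Tprop, Tprop = 10 ms)
Cycle time = Ttrans + RTT = 1 + 20 = 21 ms (first packet sent until its ACK returns)
W * Ttrans = 2 * 1 = 2 ms of sending per cycle
W * Ttrans / (Ttrans + RTT) = 2 / 21 = 0.095238
U = min(1, 0.095238) = 0.095238
U% = 9.52%

9.52


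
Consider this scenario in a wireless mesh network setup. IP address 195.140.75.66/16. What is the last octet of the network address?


Given: IP = 195.140.75.66, prefix = /16
Subnet mask = 255.255.0.0
Last octet of IP: 66
Last octet of mask: 0
Network last octet = 66 AND 0 = 0

0


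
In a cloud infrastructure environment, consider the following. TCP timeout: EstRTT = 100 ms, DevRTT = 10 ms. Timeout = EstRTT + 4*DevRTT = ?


Given: EstRTT = 100 ms, DevRTT = 10 ms
Timeout = EstRTT + 4 * DevRTT
4 * DevRTT = 4 * 10 = 40
Timeout = 100 + 40 = 140 ms

140


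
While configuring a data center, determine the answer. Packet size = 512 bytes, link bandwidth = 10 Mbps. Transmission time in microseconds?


Given: packet = 512 bytes, bandwidth = 10 Mbps
Packet in bits = 512 * 8 = 4096 bits
Bandwidth = 10 * 10^6 = 10000000 bps
Time = 4096 / 10000000 seconds
Time in us = 4096 * 10^6 / 10000000 = 409.6

409.6


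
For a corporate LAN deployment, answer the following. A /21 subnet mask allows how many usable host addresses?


Given: subnet mask /21
Host bits = 32 - 21 = 11
Total addresses = 2^11 = 2048
Usable hosts = 2048 - 2 (network + broadcast) = 2046

2046


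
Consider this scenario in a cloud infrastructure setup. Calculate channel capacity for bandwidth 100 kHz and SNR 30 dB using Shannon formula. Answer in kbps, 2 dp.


Given: B = 100 kHz, SNR = 30 dB
SNR linear = 10^(30/10) = 1000
1 + SNR = 1001
log2(1001) = 9.9672262588
C = 100 * 1000 * 9.9672262588 = 996722.6259 bps
C = 996.722626 kbps -> 996.72 kbps (2 dp)

996.72


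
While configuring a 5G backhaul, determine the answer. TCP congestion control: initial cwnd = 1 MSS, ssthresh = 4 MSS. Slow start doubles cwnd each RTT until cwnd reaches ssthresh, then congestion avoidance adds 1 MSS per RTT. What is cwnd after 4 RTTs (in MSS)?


RTT 0: cwnd = 1 MSS (initial)
RTT 1: cwnd = 2 MSS (slow start, doubled)
RTT 2: cwnd = 4 MSS (slow start, doubled)
RTT 3: cwnd = 5 MSS (congestion avoidance, +1)
RTT 4: cwnd = 6 MSS (congestion avoidance, +1)

6


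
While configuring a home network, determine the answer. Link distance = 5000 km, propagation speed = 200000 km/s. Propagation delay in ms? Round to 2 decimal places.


Given: distance = 5000 km, speed = 200000 km/s
Delay = distance / speed = 5000 / 200000 seconds
Delay in ms = 5000 * 1000 / 200000
Delay = 25.0000 ms
Rounded to 2 dp = 25.00 ms

25.00


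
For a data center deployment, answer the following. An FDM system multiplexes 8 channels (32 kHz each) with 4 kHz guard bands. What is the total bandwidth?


Given: 8 channels, 32 kHz each, guard = 4 kHz
Channel bandwidth = 8 * 32 = 256 kHz
Guard bands = 7 gaps * 4 kHz = 28 kHz
Total = 256 + 28 = 284 kHz

284


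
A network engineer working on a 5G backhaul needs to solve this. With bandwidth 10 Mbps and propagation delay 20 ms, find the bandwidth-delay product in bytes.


Given: bandwidth = 10 Mbps, delay = 20 ms
BDP in bits = 10 * 10^6 * 20 / 1000
BDP in bits = 200000
BDP in bytes = 200000 / 8 = 25000

25000


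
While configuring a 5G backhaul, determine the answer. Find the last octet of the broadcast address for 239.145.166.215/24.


Given: IP = 239.145.166.215, prefix = /24
Host bits = 32 - 24 = 8
Network last octet = 215 AND mask = 0
Host part size = 2^8 - 1 = 255
Broadcast last octet = 0 OR 255 = 255

255


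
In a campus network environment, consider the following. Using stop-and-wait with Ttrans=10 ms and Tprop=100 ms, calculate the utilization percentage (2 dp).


Given: Ttrans = 10 ms, Tprop = 100 ms
RTT = 2 * Tprop = 2 * 100 = 200 ms
U = Ttrans / (Ttrans + RTT)
U = 10 / (10 + 200)
U = 10 / 210 = 0.047619
U% = 4.76%

4.76


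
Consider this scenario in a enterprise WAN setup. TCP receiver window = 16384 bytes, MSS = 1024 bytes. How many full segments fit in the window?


Given: RWND = 16384 bytes, MSS = 1024 bytes
Full segments = floor(RWND / MSS)
Full segments = floor(16384 / 1024)
Full segments = floor(16.0) = 16

16


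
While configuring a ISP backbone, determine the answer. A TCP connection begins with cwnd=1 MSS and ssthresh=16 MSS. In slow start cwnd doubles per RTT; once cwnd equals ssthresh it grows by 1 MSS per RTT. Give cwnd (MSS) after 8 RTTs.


RTT 0: cwnd = 1 MSS (initial)
RTT 1: cwnd = 2 MSS (slow start, doubled)
RTT 2: cwnd = 4 MSS (slow start, doubled)
RTT 3: cwnd = 8 MSS (slow start, doubled)
RTT 4: cwnd = 16 MSS (slow start, doubled)
RTT 5: cwnd = 17 MSS (congestion avoidance, +1)
RTT 6: cwnd = 18 MSS (congestion avoidance, +1)
RTT 7: cwnd = 19 MSS (congestion avoidance, +1)
RTT 8: cwnd = 20 MSS (congestion avoidance, +1)

20


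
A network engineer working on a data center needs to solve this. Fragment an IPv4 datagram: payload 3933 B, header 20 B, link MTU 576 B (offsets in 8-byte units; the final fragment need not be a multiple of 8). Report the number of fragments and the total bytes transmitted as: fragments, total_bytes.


Max data per non-final fragment = floor((MTU - header)/8)*8 = floor((576 - 20)/8)*8 = floor(556/8)*8 = 552 B
Final fragment needs no 8-byte alignment: it can carry up to MTU - header = 556 B
Non-final fragments needed = ceil((payload - 556) / 552) = ceil(3377/552) = ceil(6.1178) = 7
Number of fragments = 7 + 1 = 8
Fragment sizes (data): 7 * 552 B + 69 B (last, 69 <= 556 OK)
Total bytes sent = payload + n_frags * header = 3933 + 8*20 = 3933 + 160 = 4093 B

8, 4093


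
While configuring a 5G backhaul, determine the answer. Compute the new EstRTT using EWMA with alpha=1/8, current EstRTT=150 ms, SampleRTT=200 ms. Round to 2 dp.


Given: EstRTT = 150 ms, SampleRTT = 200 ms, alpha = 1/8
New EstRTT = (1 - alpha) * EstRTT + alpha * SampleRTT
(7/8) * 150 = 131.25
(1/8) * 200 = 25
New EstRTT = 131.25 + 25 = 156.25 ms -> 156.25 ms (2 dp)

156.25


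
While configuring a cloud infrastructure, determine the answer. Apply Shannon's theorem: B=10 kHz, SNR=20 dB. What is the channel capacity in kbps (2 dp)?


Given: B = 10 kHz, SNR = 20 dB
SNR linear = 10^(20/10) = 100
1 + SNR = 101
log2(101) = 6.6582114828
C = 10 * 1000 * 6.6582114828 = 66582.1148 bps
C = 66.582115 kbps -> 66.58 kbps (2 dp)

66.58


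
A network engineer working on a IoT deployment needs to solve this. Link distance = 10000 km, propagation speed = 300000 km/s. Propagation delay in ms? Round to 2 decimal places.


Given: distance = 10000 km, speed = 300000 km/s
Delay = distance / speed = 10000 / 300000 seconds
Delay in ms = 10000 * 1000 / 300000
Delay = 33.3333 ms
Rounded to 2 dp = 33.33 ms

33.33


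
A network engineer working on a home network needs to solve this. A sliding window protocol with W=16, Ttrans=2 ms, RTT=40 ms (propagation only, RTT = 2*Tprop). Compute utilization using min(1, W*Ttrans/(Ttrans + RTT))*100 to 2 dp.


Given: W = 16, Ttrans = 2 ms, RTT = 40 ms (= 2 * Tprop, Tprop = 20 ms)
Cycle time = Ttrans + RTT = 2 + 40 = 42 ms (first packet sent until its ACK returns)
W * Ttrans = 16 * 2 = 32 ms of sending per cycle
W * Ttrans / (Ttrans + RTT) = 32 / 42 = 0.761905
U = min(1, 0.761905) = 0.761905
U% = 76.19%

76.19


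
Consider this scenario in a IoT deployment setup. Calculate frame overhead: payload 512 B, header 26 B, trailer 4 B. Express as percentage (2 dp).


Given: payload = 512 B, header = 26 B, trailer = 4 B
Overhead bytes = header + trailer = 26 + 4 = 30
Total frame = payload + overhead = 512 + 30 = 542
Overhead % = 30 / 542 * 100 = 5.5351% -> 5.54% (2 dp)

5.54


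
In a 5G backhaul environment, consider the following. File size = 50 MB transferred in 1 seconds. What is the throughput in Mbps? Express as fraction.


Given: file = 50 MB, time = 1 s
File in Mb = 50 * 8 = 400 Mb
Throughput = 400 / 1 Mbps
Throughput = 400 Mbps

400


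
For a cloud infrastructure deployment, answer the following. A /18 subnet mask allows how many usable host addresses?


Given: subnet mask /18
Host bits = 32 - 18 = 14
Total addresses = 2^14 = 16384
Usable hosts = 16384 - 2 (network + broadcast) = 16382

16382


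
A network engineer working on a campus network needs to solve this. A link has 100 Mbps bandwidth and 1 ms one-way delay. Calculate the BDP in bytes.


Given: bandwidth = 100 Mbps, delay = 1 ms
BDP in bits = 100 * 10^6 * 1 / 1000
BDP in bits = 100000
BDP in bytes = 100000 / 8 = 12500

12500


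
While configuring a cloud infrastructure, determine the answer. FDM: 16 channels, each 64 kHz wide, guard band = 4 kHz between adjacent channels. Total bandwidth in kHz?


Given: 16 channels, 64 kHz each, guard = 4 kHz
Channel bandwidth = 16 * 64 = 1024 kHz
Guard bands = 15 gaps * 4 kHz = 60 kHz
Total = 1024 + 60 = 1084 kHz

1084


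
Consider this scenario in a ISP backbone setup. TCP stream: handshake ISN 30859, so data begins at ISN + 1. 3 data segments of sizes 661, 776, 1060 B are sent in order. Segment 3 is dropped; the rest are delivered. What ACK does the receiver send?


SYN uses sequence number 30859; first data byte = ISN + 1 = 30860.
Segment 1: SEQ = 30860, len = 661 B, covers [30860, 31520]
Segment 2: SEQ = 31521, len = 776 B, covers [31521, 32296]
Segment 3: SEQ = 32297, len = 1060 B, covers [32297, 33356] [LOST]
In-order data received: bytes [30860, 32296] (segments 1..2).
Segment 3 missing -> gap begins at byte 32297.
Cumulative ACK = next expected in-order byte = 30860 + 661 + 776 = 32297

32297


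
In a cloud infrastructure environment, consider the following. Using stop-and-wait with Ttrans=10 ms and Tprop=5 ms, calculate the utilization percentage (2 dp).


Given: Ttrans = 10 ms, Tprop = 5 ms
RTT = 2 * Tprop = 2 * 5 = 10 ms
U = Ttrans / (Ttrans + RTT)
U = 10 / (10 + 10)
U = 10 / 20 = 0.5
U% = 50.00%

50.00


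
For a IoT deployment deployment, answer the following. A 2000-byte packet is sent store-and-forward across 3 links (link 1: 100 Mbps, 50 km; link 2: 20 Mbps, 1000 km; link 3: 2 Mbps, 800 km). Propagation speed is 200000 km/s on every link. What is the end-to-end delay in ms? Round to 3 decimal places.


Packet = 2000 bytes = 16000 bits. Store-and-forward: sum (t_trans + t_prop) per link.
Link 1: t_trans = 16000/(100*10^6) s = 0.1600 ms; t_prop = 50/200000 s = 0.2500 ms; subtotal = 0.4100 ms
Link 2: t_trans = 16000/(20*10^6) s = 0.8000 ms; t_prop = 1000/200000 s = 5.0000 ms; subtotal = 5.8000 ms
Link 3: t_trans = 16000/(2*10^6) s = 8.0000 ms; t_prop = 800/200000 s = 4.0000 ms; subtotal = 12.0000 ms
End-to-end = 0.4100 + 5.8000 + 12.0000 = 18.2100 ms -> 18.210 ms (3 dp)

18.210


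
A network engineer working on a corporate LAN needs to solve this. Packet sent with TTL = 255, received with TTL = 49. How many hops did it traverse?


Given: initial TTL = 255, received TTL = 49
Hops = initial TTL - received TTL
Hops = 255 - 49 = 206

206


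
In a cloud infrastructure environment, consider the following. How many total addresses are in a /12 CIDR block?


Given: CIDR prefix /12
Host bits = 32 - 12 = 20
Total addresses = 2^20 = 1048576

1048576


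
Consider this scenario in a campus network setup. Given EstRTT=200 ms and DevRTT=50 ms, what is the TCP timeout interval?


Given: EstRTT = 200 ms, DevRTT = 50 ms
Timeout = EstRTT + 4 * DevRTT
4 * DevRTT = 4 * 50 = 200
Timeout = 200 + 200 = 400 ms

400


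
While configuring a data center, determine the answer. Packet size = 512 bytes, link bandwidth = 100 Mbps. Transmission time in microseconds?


Given: packet = 512 bytes, bandwidth = 100 Mbps
Packet in bits = 512 * 8 = 4096 bits
Bandwidth = 100 * 10^6 = 100000000 bps
Time = 4096 / 100000000 seconds
Time in us = 4096 * 10^6 / 100000000 = 40.96

40.96


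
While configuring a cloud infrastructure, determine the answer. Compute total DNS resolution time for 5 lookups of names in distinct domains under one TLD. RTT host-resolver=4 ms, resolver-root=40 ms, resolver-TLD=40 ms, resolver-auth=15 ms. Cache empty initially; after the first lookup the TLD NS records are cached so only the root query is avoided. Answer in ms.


Lookup 1 (cold cache): local + root + TLD + auth = 4 + 40 + 40 + 15 = 99 ms
Lookups 2..5 (TLD NS cached -> skip root; new domain -> still ask TLD and auth): local + TLD + auth = 4 + 40 + 15 = 59 ms each
Remaining 4 lookups: 4 * 59 = 236 ms
Total = 99 + 236 = 335 ms

335


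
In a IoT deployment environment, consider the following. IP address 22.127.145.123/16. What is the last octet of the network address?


Given: IP = 22.127.145.123, prefix = /16
Subnet mask = 255.255.0.0
Last octet of IP: 123
Last octet of mask: 0
Network last octet = 123 AND 0 = 0

0


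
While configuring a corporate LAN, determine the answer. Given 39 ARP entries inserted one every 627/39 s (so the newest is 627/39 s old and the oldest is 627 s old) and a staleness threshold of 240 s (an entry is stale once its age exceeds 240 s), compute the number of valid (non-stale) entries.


Ages are k * 627/39 s for k = 1..39 (spacing = 16.0769 s).
Entry k is valid iff k * 627/39 <= 240 iff k <= 39 * 240 / 627 = 14.9282
n_valid = floor(14.9282) = 14
(n_stale = 39 - 14 = 25)

14


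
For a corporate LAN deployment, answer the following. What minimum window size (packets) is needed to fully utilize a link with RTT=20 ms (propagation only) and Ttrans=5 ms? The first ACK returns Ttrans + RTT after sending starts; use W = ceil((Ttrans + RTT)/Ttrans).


Given: Ttrans = 5 ms, RTT = 20 ms (= 2 * Tprop, Tprop = 10 ms)
Time until first ACK returns = Ttrans + RTT = 5 + 20 = 25 ms
Need W * Ttrans >= Ttrans + RTT  ->  W >= (Ttrans + RTT) / Ttrans
(Ttrans + RTT) / Ttrans = 25 / 5 = 5
W_min = ceil(5) = 5

5


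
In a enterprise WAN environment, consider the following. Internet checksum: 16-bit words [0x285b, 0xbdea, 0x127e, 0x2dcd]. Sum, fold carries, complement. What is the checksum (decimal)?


Given words: [0x285b, 0xbdea, 0x127e, 0x2dcd]
Step 1: Sum all words
Raw sum = 10331 + 48618 + 4734 + 11725 = 75408
Step 2: Fold carry: (9872 + 1) = 9873
One's complement = ~9873 & 0xFFFF = 55662

55662


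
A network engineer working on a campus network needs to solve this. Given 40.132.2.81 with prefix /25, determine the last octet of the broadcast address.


Given: IP = 40.132.2.81, prefix = /25
Host bits = 32 - 25 = 7
Network last octet = 81 AND mask = 0
Host part size = 2^7 - 1 = 127
Broadcast last octet = 0 OR 127 = 127

127


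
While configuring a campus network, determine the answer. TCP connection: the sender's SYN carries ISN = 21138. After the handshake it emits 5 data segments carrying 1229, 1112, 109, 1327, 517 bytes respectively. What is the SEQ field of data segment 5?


The SYN occupies sequence number ISN = 21138, so the first data byte is ISN + 1 = 21139.
SEQ of data segment i = (ISN + 1) + sum of payload sizes of segments 1..i-1.
Segment 1: SEQ = 21139, payload = 1229 bytes
Segment 2: SEQ = 22368, payload = 1112 bytes
Segment 3: SEQ = 23480, payload = 109 bytes
Segment 4: SEQ = 23589, payload = 1327 bytes
Segment 5: SEQ = 24916, payload = 517 bytes
SEQ of segment 5 = 21139 + 1229 + 1112 + 109 + 1327 = 24916

24916


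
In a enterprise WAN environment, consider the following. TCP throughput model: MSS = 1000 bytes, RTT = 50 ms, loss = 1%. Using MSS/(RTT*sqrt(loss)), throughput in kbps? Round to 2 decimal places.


Given: MSS = 1000 bytes, RTT = 50 ms, loss = 1%
RTT in seconds = 50 / 1000 = 0.05
Loss rate = 1% = 0.01
sqrt(loss) = sqrt(0.01) = 0.1
Throughput (bytes/s) = 1000 / (0.05 * 0.1) = 200000.0000
Throughput (kbps) = 200000.0000 * 8 / 1000 = 1600.000000 -> 1600.00 kbps (2 dp)

1600.00


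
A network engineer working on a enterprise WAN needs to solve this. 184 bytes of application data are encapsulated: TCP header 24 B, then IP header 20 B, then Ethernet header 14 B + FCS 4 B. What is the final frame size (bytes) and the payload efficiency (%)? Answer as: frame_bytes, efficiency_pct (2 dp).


TCP segment = 184 + 24 = 208 B
IP packet = 208 + 20 = 228 B
Ethernet frame = 228 + 14 + 4 = 246 B
Efficiency = app / frame = 184 / 246 = 0.747967 = 74.7967% -> 74.80% (2 dp)

246, 74.80


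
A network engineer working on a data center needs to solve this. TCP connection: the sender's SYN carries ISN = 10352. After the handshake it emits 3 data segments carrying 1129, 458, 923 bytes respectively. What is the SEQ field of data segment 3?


The SYN occupies sequence number ISN = 10352, so the first data byte is ISN + 1 = 10353.
SEQ of data segment i = (ISN + 1) + sum of payload sizes of segments 1..i-1.
Segment 1: SEQ = 10353, payload = 1129 bytes
Segment 2: SEQ = 11482, payload = 458 bytes
Segment 3: SEQ = 11940, payload = 923 bytes
SEQ of segment 3 = 10353 + 1129 + 458 = 11940

11940


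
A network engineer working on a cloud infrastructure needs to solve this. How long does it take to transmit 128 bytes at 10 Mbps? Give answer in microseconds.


Given: packet = 128 bytes, bandwidth = 10 Mbps
Packet in bits = 128 * 8 = 1024 bits
Bandwidth = 10 * 10^6 = 10000000 bps
Time = 1024 / 10000000 seconds
Time in us = 1024 * 10^6 / 10000000 = 102.4

102.4


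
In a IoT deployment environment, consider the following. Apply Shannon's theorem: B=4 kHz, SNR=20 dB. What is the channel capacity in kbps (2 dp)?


Given: B = 4 kHz, SNR = 20 dB
SNR linear = 10^(20/10) = 100
1 + SNR = 101
log2(101) = 6.6582114828
C = 4 * 1000 * 6.6582114828 = 26632.8459 bps
C = 26.632846 kbps -> 26.63 kbps (2 dp)

26.63


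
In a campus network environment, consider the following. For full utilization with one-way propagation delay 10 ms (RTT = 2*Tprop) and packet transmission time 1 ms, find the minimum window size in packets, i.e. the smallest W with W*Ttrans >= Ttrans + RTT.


Given: Ttrans = 1 ms, RTT = 20 ms (= 2 * Tprop, Tprop = 10 ms)
Time until first ACK returns = Ttrans + RTT = 1 + 20 = 21 ms
Need W * Ttrans >= Ttrans + RTT  ->  W >= (Ttrans + RTT) / Ttrans
(Ttrans + RTT) / Ttrans = 21 / 1 = 21
W_min = ceil(21) = 21

21


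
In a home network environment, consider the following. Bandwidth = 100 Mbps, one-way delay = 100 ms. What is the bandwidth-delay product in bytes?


Given: bandwidth = 100 Mbps, delay = 100 ms
BDP in bits = 100 * 10^6 * 100 / 1000
BDP in bits = 10000000
BDP in bytes = 10000000 / 8 = 1250000

1250000


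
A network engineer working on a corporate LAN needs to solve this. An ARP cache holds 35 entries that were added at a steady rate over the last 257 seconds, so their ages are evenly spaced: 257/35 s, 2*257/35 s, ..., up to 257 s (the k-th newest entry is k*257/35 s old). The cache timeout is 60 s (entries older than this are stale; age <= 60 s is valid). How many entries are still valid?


Ages are k * 257/35 s for k = 1..35 (spacing = 7.3429 s).
Entry k is valid iff k * 257/35 <= 60 iff k <= 35 * 60 / 257 = 8.1712
n_valid = floor(8.1712) = 8
(n_stale = 35 - 8 = 27)

8


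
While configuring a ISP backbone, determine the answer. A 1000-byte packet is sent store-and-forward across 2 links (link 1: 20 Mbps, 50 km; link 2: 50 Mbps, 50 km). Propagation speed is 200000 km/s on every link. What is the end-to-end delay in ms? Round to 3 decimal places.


Packet = 1000 bytes = 8000 bits. Store-and-forward: sum (t_trans + t_prop) per link.
Link 1: t_trans = 8000/(20*10^6) s = 0.4000 ms; t_prop = 50/200000 s = 0.2500 ms; subtotal = 0.6500 ms
Link 2: t_trans = 8000/(50*10^6) s = 0.1600 ms; t_prop = 50/200000 s = 0.2500 ms; subtotal = 0.4100 ms
End-to-end = 0.6500 + 0.4100 = 1.0600 ms -> 1.060 ms (3 dp)

1.060


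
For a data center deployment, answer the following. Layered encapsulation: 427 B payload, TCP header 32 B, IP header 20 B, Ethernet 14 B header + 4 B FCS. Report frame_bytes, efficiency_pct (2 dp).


TCP segment = 427 + 32 = 459 B
IP packet = 459 + 20 = 479 B
Ethernet frame = 479 + 14 + 4 = 497 B
Efficiency = app / frame = 427 / 497 = 0.859155 = 85.9155% -> 85.92% (2 dp)

497, 85.92


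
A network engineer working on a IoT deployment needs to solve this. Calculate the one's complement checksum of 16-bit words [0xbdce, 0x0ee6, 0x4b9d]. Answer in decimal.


Given words: [0xbdce, 0x0ee6, 0x4b9d]
Step 1: Sum all words
Raw sum = 48590 + 3814 + 19357 = 71761
Step 2: Fold carry: (6225 + 1) = 6226
One's complement = ~6226 & 0xFFFF = 59309

59309


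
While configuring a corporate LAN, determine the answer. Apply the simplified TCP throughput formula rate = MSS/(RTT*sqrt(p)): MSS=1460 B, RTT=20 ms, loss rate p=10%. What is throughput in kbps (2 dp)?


Given: MSS = 1460 bytes, RTT = 20 ms, loss = 10%
RTT in seconds = 20 / 1000 = 0.02
Loss rate = 10% = 0.1
sqrt(loss) = sqrt(0.1) = 0.316227766017
Throughput (bytes/s) = 1460 / (0.02 * 0.316227766017) = 230846.2692
Throughput (kbps) = 230846.2692 * 8 / 1000 = 1846.770154 -> 1846.77 kbps (2 dp)

1846.77


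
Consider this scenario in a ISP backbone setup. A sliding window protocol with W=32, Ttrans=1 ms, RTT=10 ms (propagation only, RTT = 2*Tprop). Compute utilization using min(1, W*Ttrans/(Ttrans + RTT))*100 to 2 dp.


Given: W = 32, Ttrans = 1 ms, RTT = 10 ms (= 2 * Tprop, Tprop = 5 ms)
Cycle time = Ttrans + RTT = 1 + 10 = 11 ms (first packet sent until its ACK returns)
W * Ttrans = 32 * 1 = 32 ms of sending per cycle
W * Ttrans / (Ttrans + RTT) = 32 / 11 = 2.909091
U = min(1, 2.909091) = 1.000000
U% = 100.00%

100.00


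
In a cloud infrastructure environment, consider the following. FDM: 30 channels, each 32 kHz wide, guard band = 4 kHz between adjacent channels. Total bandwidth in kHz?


Given: 30 channels, 32 kHz each, guard = 4 kHz
Channel bandwidth = 30 * 32 = 960 kHz
Guard bands = 29 gaps * 4 kHz = 116 kHz
Total = 960 + 116 = 1076 kHz

1076


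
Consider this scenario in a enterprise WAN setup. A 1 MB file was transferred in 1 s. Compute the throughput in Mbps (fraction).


Given: file = 1 MB, time = 1 s
File in Mb = 1 * 8 = 8 Mb
Throughput = 8 / 1 Mbps
Throughput = 8 Mbps

8


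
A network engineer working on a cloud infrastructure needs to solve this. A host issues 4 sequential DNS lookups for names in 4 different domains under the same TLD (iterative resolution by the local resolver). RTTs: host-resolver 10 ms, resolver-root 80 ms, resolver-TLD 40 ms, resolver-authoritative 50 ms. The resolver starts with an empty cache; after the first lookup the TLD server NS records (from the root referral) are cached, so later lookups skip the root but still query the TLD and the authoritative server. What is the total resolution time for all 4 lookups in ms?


Lookup 1 (cold cache): local + root + TLD + auth = 10 + 80 + 40 + 50 = 180 ms
Lookups 2..4 (TLD NS cached -> skip root; new domain -> still ask TLD and auth): local + TLD + auth = 10 + 40 + 50 = 100 ms each
Remaining 3 lookups: 3 * 100 = 300 ms
Total = 180 + 300 = 480 ms

480


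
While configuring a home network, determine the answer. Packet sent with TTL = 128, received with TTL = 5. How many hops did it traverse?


Given: initial TTL = 128, received TTL = 5
Hops = initial TTL - received TTL
Hops = 128 - 5 = 123

123


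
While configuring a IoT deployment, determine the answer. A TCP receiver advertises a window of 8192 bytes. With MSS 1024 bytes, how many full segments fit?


Given: RWND = 8192 bytes, MSS = 1024 bytes
Full segments = floor(RWND / MSS)
Full segments = floor(8192 / 1024)
Full segments = floor(8.0) = 8

8


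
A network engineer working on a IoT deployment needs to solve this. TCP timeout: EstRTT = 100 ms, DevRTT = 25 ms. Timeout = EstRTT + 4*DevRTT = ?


Given: EstRTT = 100 ms, DevRTT = 25 ms
Timeout = EstRTT + 4 * DevRTT
4 * DevRTT = 4 * 25 = 100
Timeout = 100 + 100 = 200 ms

200


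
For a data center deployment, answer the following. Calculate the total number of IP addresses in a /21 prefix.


Given: CIDR prefix /21
Host bits = 32 - 21 = 11
Total addresses = 2^11 = 2048

2048


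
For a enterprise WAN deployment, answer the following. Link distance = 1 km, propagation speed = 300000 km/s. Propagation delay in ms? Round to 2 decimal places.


Given: distance = 1 km, speed = 300000 km/s
Delay = distance / speed = 1 / 300000 seconds
Delay in ms = 1 * 1000 / 300000
Delay = 0.0033 ms
Rounded to 2 dp = 0.00 ms

0.00


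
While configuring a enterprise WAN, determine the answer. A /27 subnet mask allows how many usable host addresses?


Given: subnet mask /27
Host bits = 32 - 27 = 5
Total addresses = 2^5 = 32
Usable hosts = 32 - 2 (network + broadcast) = 30

30


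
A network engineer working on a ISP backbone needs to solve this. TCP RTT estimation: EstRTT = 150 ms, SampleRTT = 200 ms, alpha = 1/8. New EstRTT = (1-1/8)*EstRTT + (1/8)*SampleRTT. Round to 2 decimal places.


Given: EstRTT = 150 ms, SampleRTT = 200 ms, alpha = 1/8
New EstRTT = (1 - alpha) * EstRTT + alpha * SampleRTT
(7/8) * 150 = 131.25
(1/8) * 200 = 25
New EstRTT = 131.25 + 25 = 156.25 ms -> 156.25 ms (2 dp)

156.25


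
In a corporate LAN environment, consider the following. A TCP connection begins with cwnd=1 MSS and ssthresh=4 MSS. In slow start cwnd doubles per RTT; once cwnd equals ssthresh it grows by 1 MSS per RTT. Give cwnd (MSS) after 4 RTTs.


RTT 0: cwnd = 1 MSS (initial)
RTT 1: cwnd = 2 MSS (slow start, doubled)
RTT 2: cwnd = 4 MSS (slow start, doubled)
RTT 3: cwnd = 5 MSS (congestion avoidance, +1)
RTT 4: cwnd = 6 MSS (congestion avoidance, +1)

6


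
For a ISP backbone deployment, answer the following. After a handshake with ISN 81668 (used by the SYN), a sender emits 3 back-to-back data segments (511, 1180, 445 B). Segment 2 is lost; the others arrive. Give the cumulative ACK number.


SYN uses sequence number 81668; first data byte = ISN + 1 = 81669.
Segment 1: SEQ = 81669, len = 511 B, covers [81669, 82179]
Segment 2: SEQ = 82180, len = 1180 B, covers [82180, 83359] [LOST]
Segment 3: SEQ = 83360, len = 445 B, covers [83360, 83804]
In-order data received: bytes [81669, 82179] (segments 1..1).
Segment 2 missing -> gap begins at byte 82180; later segments buffered out of order.
Cumulative ACK = next expected in-order byte = 81669 + 511 = 82180

82180


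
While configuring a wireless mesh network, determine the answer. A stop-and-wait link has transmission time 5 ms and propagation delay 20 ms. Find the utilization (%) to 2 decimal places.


Given: Ttrans = 5 ms, Tprop = 20 ms
RTT = 2 * Tprop = 2 * 20 = 40 ms
U = Ttrans / (Ttrans + RTT)
U = 5 / (5 + 40)
U = 5 / 45 = 0.111111
U% = 11.11%

11.11


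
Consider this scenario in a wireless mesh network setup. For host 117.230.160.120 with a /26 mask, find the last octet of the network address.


Given: IP = 117.230.160.120, prefix = /26
Subnet mask = 255.255.255.192
Last octet of IP: 120
Last octet of mask: 192
Network last octet = 120 AND 192 = 64

64


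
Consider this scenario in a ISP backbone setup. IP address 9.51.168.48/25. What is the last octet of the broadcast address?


Given: IP = 9.51.168.48, prefix = /25
Host bits = 32 - 25 = 7
Network last octet = 48 AND mask = 0
Host part size = 2^7 - 1 = 127
Broadcast last octet = 0 OR 127 = 127

127


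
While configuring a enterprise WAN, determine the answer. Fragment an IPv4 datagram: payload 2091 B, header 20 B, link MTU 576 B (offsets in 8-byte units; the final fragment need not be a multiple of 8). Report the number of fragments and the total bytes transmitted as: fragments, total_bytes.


Max data per non-final fragment = floor((MTU - header)/8)*8 = floor((576 - 20)/8)*8 = floor(556/8)*8 = 552 B
Final fragment needs no 8-byte alignment: it can carry up to MTU - header = 556 B
Non-final fragments needed = ceil((payload - 556) / 552) = ceil(1535/552) = ceil(2.7808) = 3
Number of fragments = 3 + 1 = 4
Fragment sizes (data): 3 * 552 B + 435 B (last, 435 <= 556 OK)
Total bytes sent = payload + n_frags * header = 2091 + 4*20 = 2091 + 80 = 2171 B

4, 2171


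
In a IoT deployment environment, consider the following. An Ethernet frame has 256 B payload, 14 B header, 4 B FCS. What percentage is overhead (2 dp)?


Given: payload = 256 B, header = 14 B, trailer = 4 B
Overhead bytes = header + trailer = 14 + 4 = 18
Total frame = payload + overhead = 256 + 18 = 274
Overhead % = 18 / 274 * 100 = 6.5693% -> 6.57% (2 dp)

6.57


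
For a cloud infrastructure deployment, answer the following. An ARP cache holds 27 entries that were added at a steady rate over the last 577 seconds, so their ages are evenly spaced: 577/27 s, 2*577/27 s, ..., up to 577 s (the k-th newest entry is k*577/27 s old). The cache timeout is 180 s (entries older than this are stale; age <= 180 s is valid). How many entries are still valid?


Ages are k * 577/27 s for k = 1..27 (spacing = 21.3704 s).
Entry k is valid iff k * 577/27 <= 180 iff k <= 27 * 180 / 577 = 8.4229
n_valid = floor(8.4229) = 8
(n_stale = 27 - 8 = 19)

8


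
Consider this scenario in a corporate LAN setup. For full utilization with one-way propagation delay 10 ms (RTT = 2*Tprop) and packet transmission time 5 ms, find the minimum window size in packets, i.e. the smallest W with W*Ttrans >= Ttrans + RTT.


Given: Ttrans = 5 ms, RTT = 20 ms (= 2 * Tprop, Tprop = 10 ms)
Time until first ACK returns = Ttrans + RTT = 5 + 20 = 25 ms
Need W * Ttrans >= Ttrans + RTT  ->  W >= (Ttrans + RTT) / Ttrans
(Ttrans + RTT) / Ttrans = 25 / 5 = 5
W_min = ceil(5) = 5

5


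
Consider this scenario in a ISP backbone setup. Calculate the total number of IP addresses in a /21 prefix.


Given: CIDR prefix /21
Host bits = 32 - 21 = 11
Total addresses = 2^11 = 2048

2048


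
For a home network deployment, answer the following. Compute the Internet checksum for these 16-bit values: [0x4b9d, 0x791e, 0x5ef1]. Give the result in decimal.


Given words: [0x4b9d, 0x791e, 0x5ef1]
Step 1: Sum all words
Raw sum = 19357 + 31006 + 24305 = 74668
Step 2: Fold carry: (9132 + 1) = 9133
One's complement = ~9133 & 0xFFFF = 56402

56402


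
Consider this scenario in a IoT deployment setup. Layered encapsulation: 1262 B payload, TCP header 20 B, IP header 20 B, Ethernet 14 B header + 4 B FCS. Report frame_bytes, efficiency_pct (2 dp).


TCP segment = 1262 + 20 = 1282 B
IP packet = 1282 + 20 = 1302 B
Ethernet frame = 1302 + 14 + 4 = 1320 B
Efficiency = app / frame = 1262 / 1320 = 0.956061 = 95.6061% -> 95.61% (2 dp)

1320, 95.61


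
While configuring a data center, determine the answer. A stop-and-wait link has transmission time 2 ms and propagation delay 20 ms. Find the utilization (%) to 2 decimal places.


Given: Ttrans = 2 ms, Tprop = 20 ms
RTT = 2 * Tprop = 2 * 20 = 40 ms
U = Ttrans / (Ttrans + RTT)
U = 2 / (2 + 40)
U = 2 / 42 = 0.047619
U% = 4.76%

4.76


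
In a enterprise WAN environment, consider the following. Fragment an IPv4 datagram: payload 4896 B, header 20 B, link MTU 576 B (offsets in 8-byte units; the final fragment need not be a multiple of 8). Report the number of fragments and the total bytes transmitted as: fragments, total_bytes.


Max data per non-final fragment = floor((MTU - header)/8)*8 = floor((576 - 20)/8)*8 = floor(556/8)*8 = 552 B
Final fragment needs no 8-byte alignment: it can carry up to MTU - header = 556 B
Non-final fragments needed = ceil((payload - 556) / 552) = ceil(4340/552) = ceil(7.8623) = 8
Number of fragments = 8 + 1 = 9
Fragment sizes (data): 8 * 552 B + 480 B (last, 480 <= 556 OK)
Total bytes sent = payload + n_frags * header = 4896 + 9*20 = 4896 + 180 = 5076 B

9, 5076


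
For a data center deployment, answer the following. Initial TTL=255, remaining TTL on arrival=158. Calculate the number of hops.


Given: initial TTL = 255, received TTL = 158
Hops = initial TTL - received TTL
Hops = 255 - 158 = 97

97


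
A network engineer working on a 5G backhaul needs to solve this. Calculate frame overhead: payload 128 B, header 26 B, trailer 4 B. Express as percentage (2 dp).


Given: payload = 128 B, header = 26 B, trailer = 4 B
Overhead bytes = header + trailer = 26 + 4 = 30
Total frame = payload + overhead = 128 + 30 = 158
Overhead % = 30 / 158 * 100 = 18.9873% -> 18.99% (2 dp)

18.99


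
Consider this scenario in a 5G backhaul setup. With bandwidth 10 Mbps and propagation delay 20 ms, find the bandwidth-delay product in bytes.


Given: bandwidth = 10 Mbps, delay = 20 ms
BDP in bits = 10 * 10^6 * 20 / 1000
BDP in bits = 200000
BDP in bytes = 200000 / 8 = 25000

25000


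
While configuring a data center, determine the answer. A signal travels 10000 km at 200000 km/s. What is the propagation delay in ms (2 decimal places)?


Given: distance = 10000 km, speed = 200000 km/s
Delay = distance / speed = 10000 / 200000 seconds
Delay in ms = 10000 * 1000 / 200000
Delay = 50.0000 ms
Rounded to 2 dp = 50.00 ms

50.00


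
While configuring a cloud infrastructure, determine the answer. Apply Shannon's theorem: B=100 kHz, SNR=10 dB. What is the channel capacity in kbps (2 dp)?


Given: B = 100 kHz, SNR = 10 dB
SNR linear = 10^(10/10) = 10
1 + SNR = 11
log2(11) = 3.4594316186
C = 100 * 1000 * 3.4594316186 = 345943.1619 bps
C = 345.943162 kbps -> 345.94 kbps (2 dp)

345.94


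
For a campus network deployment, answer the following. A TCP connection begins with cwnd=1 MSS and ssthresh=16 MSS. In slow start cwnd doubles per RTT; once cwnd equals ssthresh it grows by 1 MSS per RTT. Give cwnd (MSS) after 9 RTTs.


RTT 0: cwnd = 1 MSS (initial)
RTT 1: cwnd = 2 MSS (slow start, doubled)
RTT 2: cwnd = 4 MSS (slow start, doubled)
RTT 3: cwnd = 8 MSS (slow start, doubled)
RTT 4: cwnd = 16 MSS (slow start, doubled)
RTT 5: cwnd = 17 MSS (congestion avoidance, +1)
RTT 6: cwnd = 18 MSS (congestion avoidance, +1)
RTT 7: cwnd = 19 MSS (congestion avoidance, +1)
RTT 8: cwnd = 20 MSS (congestion avoidance, +1)
RTT 9: cwnd = 21 MSS (congestion avoidance, +1)

21


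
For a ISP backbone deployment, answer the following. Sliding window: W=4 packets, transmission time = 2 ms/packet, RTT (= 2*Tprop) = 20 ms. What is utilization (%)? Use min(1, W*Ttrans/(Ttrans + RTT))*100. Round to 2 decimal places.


Given: W = 4, Ttrans = 2 ms, RTT = 20 ms (= 2 * Tprop, Tprop = 10 ms)
Cycle time = Ttrans + RTT = 2 + 20 = 22 ms (first packet sent until its ACK returns)
W * Ttrans = 4 * 2 = 8 ms of sending per cycle
W * Ttrans / (Ttrans + RTT) = 8 / 22 = 0.363636
U = min(1, 0.363636) = 0.363636
U% = 36.36%

36.36


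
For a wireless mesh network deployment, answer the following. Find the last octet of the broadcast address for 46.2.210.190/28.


Given: IP = 46.2.210.190, prefix = /28
Host bits = 32 - 28 = 4
Network last octet = 190 AND mask = 176
Host part size = 2^4 - 1 = 15
Broadcast last octet = 176 OR 15 = 191

191


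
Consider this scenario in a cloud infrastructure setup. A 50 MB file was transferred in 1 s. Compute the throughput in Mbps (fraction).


Given: file = 50 MB, time = 1 s
File in Mb = 50 * 8 = 400 Mb
Throughput = 400 / 1 Mbps
Throughput = 400 Mbps

400


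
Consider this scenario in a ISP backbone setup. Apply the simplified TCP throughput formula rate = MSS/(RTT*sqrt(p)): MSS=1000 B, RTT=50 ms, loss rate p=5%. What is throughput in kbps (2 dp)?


Given: MSS = 1000 bytes, RTT = 50 ms, loss = 5%
RTT in seconds = 50 / 1000 = 0.05
Loss rate = 5% = 0.05
sqrt(loss) = sqrt(0.05) = 0.223606797750
Throughput (bytes/s) = 1000 / (0.05 * 0.223606797750) = 89442.7191
Throughput (kbps) = 89442.7191 * 8 / 1000 = 715.541753 -> 715.54 kbps (2 dp)

715.54


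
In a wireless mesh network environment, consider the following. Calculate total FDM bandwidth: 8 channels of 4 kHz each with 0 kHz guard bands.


Given: 8 channels, 4 kHz each, guard = 0 kHz
Channel bandwidth = 8 * 4 = 32 kHz
Guard bands = 7 gaps * 0 kHz = 0 kHz
Total = 32 + 0 = 32 kHz

32


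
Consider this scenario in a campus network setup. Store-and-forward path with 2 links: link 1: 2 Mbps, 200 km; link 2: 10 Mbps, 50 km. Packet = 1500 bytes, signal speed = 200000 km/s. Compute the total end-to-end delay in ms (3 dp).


Packet = 1500 bytes = 12000 bits. Store-and-forward: sum (t_trans + t_prop) per link.
Link 1: t_trans = 12000/(2*10^6) s = 6.0000 ms; t_prop = 200/200000 s = 1.0000 ms; subtotal = 7.0000 ms
Link 2: t_trans = 12000/(10*10^6) s = 1.2000 ms; t_prop = 50/200000 s = 0.2500 ms; subtotal = 1.4500 ms
End-to-end = 7.0000 + 1.4500 = 8.4500 ms -> 8.450 ms (3 dp)

8.450


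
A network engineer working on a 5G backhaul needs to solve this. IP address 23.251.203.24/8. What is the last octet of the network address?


Given: IP = 23.251.203.24, prefix = /8
Subnet mask = 255.0.0.0
Last octet of IP: 24
Last octet of mask: 0
Network last octet = 24 AND 0 = 0

0


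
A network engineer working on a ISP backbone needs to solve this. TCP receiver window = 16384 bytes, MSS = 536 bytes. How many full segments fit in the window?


Given: RWND = 16384 bytes, MSS = 536 bytes
Full segments = floor(RWND / MSS)
Full segments = floor(16384 / 536)
Full segments = floor(30.5672) = 30

30


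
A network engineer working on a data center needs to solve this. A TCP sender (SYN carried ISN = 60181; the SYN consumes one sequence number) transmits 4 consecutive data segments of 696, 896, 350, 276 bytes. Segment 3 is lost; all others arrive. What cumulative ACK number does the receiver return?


SYN uses sequence number 60181; first data byte = ISN + 1 = 60182.
Segment 1: SEQ = 60182, len = 696 B, covers [60182, 60877]
Segment 2: SEQ = 60878, len = 896 B, covers [60878, 61773]
Segment 3: SEQ = 61774, len = 350 B, covers [61774, 62123] [LOST]
Segment 4: SEQ = 62124, len = 276 B, covers [62124, 62399]
In-order data received: bytes [60182, 61773] (segments 1..2).
Segment 3 missing -> gap begins at byte 61774; later segments buffered out of order.
Cumulative ACK = next expected in-order byte = 60182 + 696 + 896 = 61774

61774


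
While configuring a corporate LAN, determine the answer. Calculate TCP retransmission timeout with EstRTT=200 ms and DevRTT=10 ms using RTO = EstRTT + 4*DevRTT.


Given: EstRTT = 200 ms, DevRTT = 10 ms
Timeout = EstRTT + 4 * DevRTT
4 * DevRTT = 4 * 10 = 40
Timeout = 200 + 40 = 240 ms

240


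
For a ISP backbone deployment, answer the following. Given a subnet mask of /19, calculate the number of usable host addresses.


Given: subnet mask /19
Host bits = 32 - 19 = 13
Total addresses = 2^13 = 8192
Usable hosts = 8192 - 2 (network + broadcast) = 8190

8190


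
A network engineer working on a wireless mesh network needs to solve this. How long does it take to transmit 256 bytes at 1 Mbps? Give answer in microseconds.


Given: packet = 256 bytes, bandwidth = 1 Mbps
Packet in bits = 256 * 8 = 2048 bits
Bandwidth = 1 * 10^6 = 1000000 bps
Time = 2048 / 1000000 seconds
Time in us = 2048 * 10^6 / 1000000 = 2048

2048


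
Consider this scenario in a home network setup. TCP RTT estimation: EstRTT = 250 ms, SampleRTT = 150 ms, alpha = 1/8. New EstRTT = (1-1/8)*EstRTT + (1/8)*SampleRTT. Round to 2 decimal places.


Given: EstRTT = 250 ms, SampleRTT = 150 ms, alpha = 1/8
New EstRTT = (1 - alpha) * EstRTT + alpha * SampleRTT
(7/8) * 250 = 218.75
(1/8) * 150 = 18.75
New EstRTT = 218.75 + 18.75 = 237.5 ms -> 237.50 ms (2 dp)

237.50


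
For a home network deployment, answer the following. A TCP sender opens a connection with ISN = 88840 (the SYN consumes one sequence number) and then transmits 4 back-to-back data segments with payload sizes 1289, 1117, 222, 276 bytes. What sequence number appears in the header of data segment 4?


The SYN occupies sequence number ISN = 88840, so the first data byte is ISN + 1 = 88841.
SEQ of data segment i = (ISN + 1) + sum of payload sizes of segments 1..i-1.
Segment 1: SEQ = 88841, payload = 1289 bytes
Segment 2: SEQ = 90130, payload = 1117 bytes
Segment 3: SEQ = 91247, payload = 222 bytes
Segment 4: SEQ = 91469, payload = 276 bytes
SEQ of segment 4 = 88841 + 1289 + 1117 + 222 = 91469

91469
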